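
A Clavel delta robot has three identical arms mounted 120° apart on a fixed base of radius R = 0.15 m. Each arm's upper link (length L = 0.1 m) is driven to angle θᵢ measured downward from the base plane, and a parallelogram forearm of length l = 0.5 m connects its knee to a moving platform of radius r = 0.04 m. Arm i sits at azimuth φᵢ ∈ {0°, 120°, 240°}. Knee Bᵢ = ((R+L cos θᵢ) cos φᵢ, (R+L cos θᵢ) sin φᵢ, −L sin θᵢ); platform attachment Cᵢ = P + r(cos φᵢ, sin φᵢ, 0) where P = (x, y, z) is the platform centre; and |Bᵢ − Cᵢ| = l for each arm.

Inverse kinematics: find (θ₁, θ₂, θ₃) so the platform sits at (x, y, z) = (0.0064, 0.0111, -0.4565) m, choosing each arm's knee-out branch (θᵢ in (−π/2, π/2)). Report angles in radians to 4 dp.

θ₁ = -0.0003, θ₂ = -0.0004, θ₃ = 0.0871

rotate P by −φ1: (0.0064, 0.0111, -0.4565)
  A cos θ + B sin θ = C:  0.1036·cos θ + -0.4565·sin θ = 0.1038
  γ=atan2(-0.4565,0.1036)=-1.3476;  ψ=arccos(0.2217)=1.3473;  θ1=γ+ψ≈-0.0003
rotate P by −φ2: (0.0064, -0.0111, -0.4565)
  e−x'=0.1036;  (l²−L²−(e−x')²−y'²−z²)/2L = 0.1038
  θ2 = atan2(B,A) + arccos(C/0.4681) = -0.0004
rotate P by −φ3: (-0.0128, 0.0000, -0.4565)
  e−x'=0.1228;  (l²−L²−(e−x')²−y'²−z²)/2L = 0.0826
  γ=atan2(-0.4565,0.1228)=-1.3080;  ψ=arccos(0.1748)=1.3951;  θ3=γ+ψ≈0.0871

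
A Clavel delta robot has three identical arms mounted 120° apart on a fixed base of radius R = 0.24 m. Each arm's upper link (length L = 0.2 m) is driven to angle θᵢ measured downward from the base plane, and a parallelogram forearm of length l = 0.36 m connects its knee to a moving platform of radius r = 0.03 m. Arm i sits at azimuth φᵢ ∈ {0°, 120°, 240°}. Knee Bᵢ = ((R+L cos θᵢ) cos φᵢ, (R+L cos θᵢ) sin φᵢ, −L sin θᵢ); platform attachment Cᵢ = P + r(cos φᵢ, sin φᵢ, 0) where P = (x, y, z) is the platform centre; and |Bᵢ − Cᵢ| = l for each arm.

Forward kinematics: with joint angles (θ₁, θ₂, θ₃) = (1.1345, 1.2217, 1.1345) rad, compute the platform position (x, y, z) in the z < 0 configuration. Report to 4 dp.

(0.0071, -0.0123, -0.3977)

centre 1 = (0.2945·cos0.0°, 0.2945·sin0.0°, -0.1813) = (0.2945, 0.0000, -0.1813)
arm 2 at φ=120.0°: ρ2 = 0.2784;  centre 2 = (-0.1392, 0.2411, -0.1879)
centre 3 = (0.2945·cos240.0°, 0.2945·sin240.0°, -0.1813) = (-0.1473, -0.2551, -0.1813)
subtract pairs → two planes through P
linear system: -0.8674x+0.4822y = -0.0068−-0.0133z; -0.8836x+-0.5101y = 0.0000−0.0000z
Cramer: x(z) = 0.0040-0.0078z;  y(z) = -0.0069+0.0136z
quadratic in z: (1.0002)z²+(0.3669)z+(-0.0123)=0, √Δ=0.4287 → z ∈ {-0.3977, 0.0309}; z = -0.3977 (taking z<0)
x = 0.0071, y = -0.0123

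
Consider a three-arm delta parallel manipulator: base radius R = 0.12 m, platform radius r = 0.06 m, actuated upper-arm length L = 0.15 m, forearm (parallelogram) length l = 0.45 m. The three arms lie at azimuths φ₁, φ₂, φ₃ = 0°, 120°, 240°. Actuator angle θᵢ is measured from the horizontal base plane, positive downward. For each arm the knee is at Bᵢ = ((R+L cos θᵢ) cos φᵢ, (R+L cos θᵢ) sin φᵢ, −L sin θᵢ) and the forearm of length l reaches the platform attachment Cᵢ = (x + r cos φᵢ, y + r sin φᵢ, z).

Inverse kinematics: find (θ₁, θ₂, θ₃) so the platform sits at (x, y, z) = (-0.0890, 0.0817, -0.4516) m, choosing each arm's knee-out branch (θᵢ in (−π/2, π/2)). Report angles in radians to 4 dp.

θ₁ = 0.6979, θ₂ = 0.0872, θ₃ = 0.5233

φ1=0.0° → target in arm frame (-0.0890, 0.0817)
  A=0.1490, B=-0.4516, C=(l²−L²−A²−y'²−z²)/(2L)=-0.1761
  γ=atan2(-0.4516,0.1490)=-1.2521;  ψ=arccos(-0.3702)=1.9501;  θ1=γ+ψ≈0.6979
arm 2 (φ=120.0°): x'=0.1153, y'=0.0362
  A cos θ + B sin θ = C:  -0.0553·cos θ + -0.4516·sin θ = -0.0944
  γ=atan2(-0.4516,-0.0553)=-1.6925;  ψ=arccos(-0.2074)=1.7797;  θ2=γ+ψ≈0.0872
rotate P by −φ3: (-0.0263, -0.1179, -0.4516)
  A=0.0863, B=-0.4516, C=(l²−L²−A²−y'²−z²)/(2L)=-0.1510
  γ=atan2(-0.4516,0.0863)=-1.3821;  ψ=arccos(-0.3283)=1.9054;  θ3=γ+ψ≈0.5233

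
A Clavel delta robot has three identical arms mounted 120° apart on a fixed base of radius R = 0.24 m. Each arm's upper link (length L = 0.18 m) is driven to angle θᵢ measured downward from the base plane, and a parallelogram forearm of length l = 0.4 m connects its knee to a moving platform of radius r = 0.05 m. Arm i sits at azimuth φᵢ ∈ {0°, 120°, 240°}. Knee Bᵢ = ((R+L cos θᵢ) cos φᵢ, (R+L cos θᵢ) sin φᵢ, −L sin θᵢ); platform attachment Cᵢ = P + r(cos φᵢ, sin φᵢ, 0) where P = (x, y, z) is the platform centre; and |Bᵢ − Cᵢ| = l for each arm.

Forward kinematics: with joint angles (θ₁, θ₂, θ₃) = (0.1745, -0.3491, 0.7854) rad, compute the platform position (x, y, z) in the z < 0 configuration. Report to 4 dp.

S1 = (0.3673·cos0.0°, 0.3673·sin0.0°, -0.0313) = (0.3673, 0.0000, -0.0313)
S2 = (0.3591·cos120.0°, 0.3591·sin120.0°, 0.0616) = (-0.1796, 0.3110, 0.0616)
S3 = (0.3173·cos240.0°, 0.3173·sin240.0°, -0.1273) = (-0.1586, -0.2748, -0.1273)
|S₂|²−|S₁|² = -0.0031;  |S₃|²−|S₁|² = -0.0190
plane₁₂: -1.0937x+0.6221y+0.1856z = -0.0031
det = 1.2553;  x = 0.0108+-0.0139z,  y = 0.0140+-0.3229z
into |P−S₁|² = l²: 1.1044z² + 0.0634z + -0.0317 = 0;  Δ = 0.1442;  z = -0.2006 or 0.1432 → z<0 root = -0.2006
x = 0.0136, y = 0.0787

(0.0136, 0.0787, -0.2006)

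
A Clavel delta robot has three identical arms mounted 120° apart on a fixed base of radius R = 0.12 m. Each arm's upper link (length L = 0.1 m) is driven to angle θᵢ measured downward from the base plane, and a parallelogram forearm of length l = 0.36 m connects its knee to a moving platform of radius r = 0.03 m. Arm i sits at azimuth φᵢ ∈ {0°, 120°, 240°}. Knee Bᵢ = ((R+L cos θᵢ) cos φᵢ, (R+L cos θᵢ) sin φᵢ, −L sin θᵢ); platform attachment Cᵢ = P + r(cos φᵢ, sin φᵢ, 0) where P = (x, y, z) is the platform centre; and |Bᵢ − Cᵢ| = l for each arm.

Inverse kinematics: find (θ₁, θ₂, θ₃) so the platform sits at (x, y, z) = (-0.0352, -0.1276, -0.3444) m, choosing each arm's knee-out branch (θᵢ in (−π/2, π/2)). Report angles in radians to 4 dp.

θ₁ = 0.7849, θ₂ = 1.0471, θ₃ = -0.0875

rotate P by −φ1: (-0.0352, -0.1276, -0.3444)
  A cos θ + B sin θ = C:  0.1252·cos θ + -0.3444·sin θ = -0.1548
  √(A²+B²)=0.3665;  θ1 = -1.2221+2.0070 ≈ 0.7849
φ2=120.0° → target in arm frame (-0.0929, 0.0943)
  A=0.1829, B=-0.3444, C=(l²−L²−A²−y'²−z²)/(2L)=-0.2068
  θ2 = atan2(B,A) + arccos(C/0.3900) = 1.0471
arm 3 (φ=240.0°): x'=0.1281, y'=0.0333
  e−x'=-0.0381;  (l²−L²−(e−x')²−y'²−z²)/2L = -0.0079
  θ3 = atan2(B,A) + arccos(C/0.3465) = -0.0875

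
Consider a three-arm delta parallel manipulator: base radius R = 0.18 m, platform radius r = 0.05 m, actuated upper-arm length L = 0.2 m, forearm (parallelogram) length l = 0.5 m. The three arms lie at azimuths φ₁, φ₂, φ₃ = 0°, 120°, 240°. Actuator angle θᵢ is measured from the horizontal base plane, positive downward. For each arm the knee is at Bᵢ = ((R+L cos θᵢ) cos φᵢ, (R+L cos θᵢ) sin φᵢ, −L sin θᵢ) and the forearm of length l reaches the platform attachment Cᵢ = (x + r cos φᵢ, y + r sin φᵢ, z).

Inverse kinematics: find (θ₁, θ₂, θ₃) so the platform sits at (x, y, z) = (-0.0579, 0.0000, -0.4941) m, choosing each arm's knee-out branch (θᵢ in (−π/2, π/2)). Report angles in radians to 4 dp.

rotate P by −φ1: (-0.0579, 0.0000, -0.4941)
  A cos θ + B sin θ = C:  0.1879·cos θ + -0.4941·sin θ = -0.1736
  θ1 = atan2(B,A) + arccos(C/0.5286) = 0.6980
rotate P by −φ2: (0.0289, 0.0501, -0.4941)
  A cos θ + B sin θ = C:  0.1011·cos θ + -0.4941·sin θ = -0.1172
  γ=atan2(-0.4941,0.1011)=-1.3691;  ψ=arccos(-0.2323)=1.8052;  θ2=γ+ψ≈0.4362
φ3=240.0° → target in arm frame (0.0290, -0.0501)
  A=0.1010, B=-0.4941, C=(l²−L²−A²−y'²−z²)/(2L)=-0.1172
  γ=atan2(-0.4941,0.1010)=-1.3691;  ψ=arccos(-0.2323)=1.8052;  θ3=γ+ψ≈0.4362

θ₁ = 0.6980, θ₂ = 0.4362, θ₃ = 0.4362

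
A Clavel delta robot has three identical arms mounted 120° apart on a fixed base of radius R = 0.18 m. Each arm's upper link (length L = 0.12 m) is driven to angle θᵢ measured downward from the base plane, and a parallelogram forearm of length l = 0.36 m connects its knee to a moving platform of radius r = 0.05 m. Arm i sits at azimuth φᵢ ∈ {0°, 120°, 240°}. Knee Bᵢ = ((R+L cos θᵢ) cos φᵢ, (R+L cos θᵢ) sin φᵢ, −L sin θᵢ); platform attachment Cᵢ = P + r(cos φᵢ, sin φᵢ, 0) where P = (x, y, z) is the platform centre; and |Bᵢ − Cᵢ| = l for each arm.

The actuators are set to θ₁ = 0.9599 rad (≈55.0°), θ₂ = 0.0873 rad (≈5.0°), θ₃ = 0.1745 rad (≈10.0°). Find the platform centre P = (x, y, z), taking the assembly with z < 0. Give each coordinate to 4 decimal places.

(-0.0975, 0.0075, -0.3026)

arm 1 at φ=0.0°: ρ1 = 0.1988;  S1 = (0.1988, 0.0000, -0.0983)
S2 = (0.2495·cos120.0°, 0.2495·sin120.0°, -0.0105) = (-0.1248, 0.2161, -0.0105)
φ3=240.0°: virtual centre (-0.1241, -0.2149, -0.0208), radius l
|S₂|²−|S₁|² = 0.0132;  |S₃|²−|S₁|² = 0.0128
[-0.6472 0.4322 0.1757]·P = 0.0132;  [-0.6458 -0.4299 0.1549]·P = 0.0128
det = 0.5574;  x = -0.0201+0.2556z,  y = 0.0004+-0.0237z
sphere 1 gives Az²+Bz+C=0 with A=1.0659, B=0.0846, C=-0.0720;  B²−4AC=0.3141;  roots -0.3026, 0.2232;  negative root z = -0.3026
x = -0.0975, y = 0.0075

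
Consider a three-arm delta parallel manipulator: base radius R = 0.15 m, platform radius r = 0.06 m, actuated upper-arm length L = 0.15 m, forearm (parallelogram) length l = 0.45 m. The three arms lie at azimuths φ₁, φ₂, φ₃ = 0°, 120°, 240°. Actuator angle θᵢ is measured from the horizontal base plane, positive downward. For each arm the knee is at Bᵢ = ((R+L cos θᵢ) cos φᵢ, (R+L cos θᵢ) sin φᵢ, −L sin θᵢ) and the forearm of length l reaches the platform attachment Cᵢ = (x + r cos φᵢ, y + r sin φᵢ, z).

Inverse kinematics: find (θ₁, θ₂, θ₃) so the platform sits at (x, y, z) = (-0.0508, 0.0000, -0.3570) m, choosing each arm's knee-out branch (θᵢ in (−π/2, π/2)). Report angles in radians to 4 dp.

arm 1 (φ=0.0°): x'=-0.0508, y'=0.0000
  e−x'=0.1408;  (l²−L²−(e−x')²−y'²−z²)/2L = 0.1091
  γ=atan2(-0.3570,0.1408)=-1.1951;  ψ=arccos(0.2843)=1.2826;  θ1=γ+ψ≈0.0874
arm 2 (φ=120.0°): x'=0.0254, y'=0.0440
  e−x'=0.0646;  (l²−L²−(e−x')²−y'²−z²)/2L = 0.1548
  γ=atan2(-0.3570,0.0646)=-1.3918;  ψ=arccos(0.4267)=1.1299;  θ2=γ+ψ≈-0.2618
φ3=240.0° → target in arm frame (0.0254, -0.0440)
  A cos θ + B sin θ = C:  0.0646·cos θ + -0.3570·sin θ = 0.1548
  θ3 = atan2(B,A) + arccos(C/0.3628) = -0.2618

θ₁ = 0.0874, θ₂ = -0.2618, θ₃ = -0.2618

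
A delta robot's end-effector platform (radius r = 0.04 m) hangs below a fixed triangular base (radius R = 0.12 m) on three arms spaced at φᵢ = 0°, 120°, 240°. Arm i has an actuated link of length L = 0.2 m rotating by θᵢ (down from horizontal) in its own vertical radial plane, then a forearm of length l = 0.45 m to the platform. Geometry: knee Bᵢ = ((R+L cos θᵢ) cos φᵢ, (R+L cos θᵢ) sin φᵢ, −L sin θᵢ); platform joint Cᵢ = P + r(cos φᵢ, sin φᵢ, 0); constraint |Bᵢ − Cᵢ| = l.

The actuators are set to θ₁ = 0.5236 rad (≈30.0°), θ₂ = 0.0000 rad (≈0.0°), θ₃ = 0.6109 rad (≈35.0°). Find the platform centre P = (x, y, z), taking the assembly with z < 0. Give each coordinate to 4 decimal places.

φ1=0.0°: virtual centre (0.2532, 0.0000, -0.1000), radius l
φ2=120.0°: virtual centre (-0.1400, 0.2425, 0.0000), radius l
centre 3 = (0.2438·cos240.0°, 0.2438·sin240.0°, -0.1147) = (-0.1219, -0.2112, -0.1147)
eliminate P² terms by subtracting sphere 1 from 2 and 3
linear system: -0.7864x+0.4850y = 0.0043−0.2000z; -0.7502x+-0.4223y = -0.0015−-0.0294z
Cramer: x(z) = -0.0016+0.1008z;  y(z) = 0.0063-0.2489z
quadratic in z: (1.0721)z²+(0.1455)z+(-0.1276)=0, √Δ=0.7538 → z ∈ {-0.4194, 0.2837}; z = -0.4194 (taking z<0)
x = -0.0438, y = 0.1107

(-0.0438, 0.1107, -0.4194)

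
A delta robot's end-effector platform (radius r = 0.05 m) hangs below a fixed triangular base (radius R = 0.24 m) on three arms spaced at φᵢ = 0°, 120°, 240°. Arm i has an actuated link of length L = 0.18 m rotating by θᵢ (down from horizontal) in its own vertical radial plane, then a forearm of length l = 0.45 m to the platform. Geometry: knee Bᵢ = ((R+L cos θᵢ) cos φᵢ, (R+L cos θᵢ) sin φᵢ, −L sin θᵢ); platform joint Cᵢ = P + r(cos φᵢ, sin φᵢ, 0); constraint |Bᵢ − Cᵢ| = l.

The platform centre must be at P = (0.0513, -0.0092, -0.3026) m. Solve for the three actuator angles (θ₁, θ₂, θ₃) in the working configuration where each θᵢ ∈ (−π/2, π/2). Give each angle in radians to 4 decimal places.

θ₁ = -0.0870, θ₂ = 0.4362, θ₃ = 0.3491

rotate P by −φ1: (0.0513, -0.0092, -0.3026)
  A cos θ + B sin θ = C:  0.1387·cos θ + -0.3026·sin θ = 0.1645
  θ1 = atan2(B,A) + arccos(C/0.3329) = -0.0870
rotate P by −φ2: (-0.0336, -0.0398, -0.3026)
  A=0.2236, B=-0.3026, C=(l²−L²−A²−y'²−z²)/(2L)=0.0748
  θ2 = atan2(B,A) + arccos(C/0.3763) = 0.4362
rotate P by −φ3: (-0.0177, 0.0490, -0.3026)
  A cos θ + B sin θ = C:  0.2077·cos θ + -0.3026·sin θ = 0.0917
  θ3 = atan2(B,A) + arccos(C/0.3670) = 0.3491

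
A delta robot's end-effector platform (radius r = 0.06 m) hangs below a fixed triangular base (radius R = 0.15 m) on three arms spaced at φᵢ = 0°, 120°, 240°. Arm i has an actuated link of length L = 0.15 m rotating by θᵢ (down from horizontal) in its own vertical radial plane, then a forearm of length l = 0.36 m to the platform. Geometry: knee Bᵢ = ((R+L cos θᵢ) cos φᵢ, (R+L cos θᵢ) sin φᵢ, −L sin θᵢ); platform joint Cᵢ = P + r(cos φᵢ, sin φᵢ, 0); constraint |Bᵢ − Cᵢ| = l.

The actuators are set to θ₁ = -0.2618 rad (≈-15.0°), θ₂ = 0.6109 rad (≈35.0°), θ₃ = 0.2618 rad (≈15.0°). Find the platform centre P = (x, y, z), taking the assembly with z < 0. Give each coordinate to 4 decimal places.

(0.0878, -0.0426, -0.2870)

centre 1 = (0.2349·cos0.0°, 0.2349·sin0.0°, 0.0388) = (0.2349, 0.0000, 0.0388)
φ2=120.0°: virtual centre (-0.1064, 0.1844, -0.0860), radius l
centre 3 = (0.2349·cos240.0°, 0.2349·sin240.0°, -0.0388) = (-0.1174, -0.2034, -0.0388)
eliminate P² terms by subtracting sphere 1 from 2 and 3
plane₁₂: -0.6826x+0.3687y+-0.2497z = -0.0040
Cramer: x(z) = 0.0030-0.2955z;  y(z) = -0.0052+0.1302z
sphere 1 gives Az²+Bz+C=0 with A=1.1043, B=0.0581, C=-0.0743;  B²−4AC=0.3315;  roots -0.2870, 0.2344;  negative root z = -0.2870
x = 0.0878, y = -0.0426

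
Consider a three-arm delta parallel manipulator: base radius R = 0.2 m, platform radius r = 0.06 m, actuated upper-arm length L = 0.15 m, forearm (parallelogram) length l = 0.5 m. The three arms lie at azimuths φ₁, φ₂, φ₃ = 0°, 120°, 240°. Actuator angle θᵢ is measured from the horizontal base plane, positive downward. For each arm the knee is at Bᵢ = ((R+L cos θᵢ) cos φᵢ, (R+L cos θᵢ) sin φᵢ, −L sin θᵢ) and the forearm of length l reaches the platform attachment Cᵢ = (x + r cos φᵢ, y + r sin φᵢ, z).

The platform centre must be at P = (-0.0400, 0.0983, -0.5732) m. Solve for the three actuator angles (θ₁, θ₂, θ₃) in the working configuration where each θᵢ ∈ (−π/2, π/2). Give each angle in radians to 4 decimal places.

arm 1 (φ=0.0°): x'=-0.0400, y'=0.0983
  A cos θ + B sin θ = C:  0.1800·cos θ + -0.5732·sin θ = -0.4771
  γ=atan2(-0.5732,0.1800)=-1.2665;  ψ=arccos(-0.7941)=2.4883;  θ1=γ+ψ≈1.2217
rotate P by −φ2: (0.1051, -0.0145, -0.5732)
  e−x'=0.0349;  (l²−L²−(e−x')²−y'²−z²)/2L = -0.3416
  γ=atan2(-0.5732,0.0349)=-1.5100;  ψ=arccos(-0.5949)=2.2079;  θ2=γ+ψ≈0.6979
rotate P by −φ3: (-0.0651, -0.0838, -0.5732)
  e−x'=0.2051;  (l²−L²−(e−x')²−y'²−z²)/2L = -0.5005
  √(A²+B²)=0.6088;  θ3 = -1.2271+2.5360 ≈ 1.3088

θ₁ = 1.2217, θ₂ = 0.6979, θ₃ = 1.3088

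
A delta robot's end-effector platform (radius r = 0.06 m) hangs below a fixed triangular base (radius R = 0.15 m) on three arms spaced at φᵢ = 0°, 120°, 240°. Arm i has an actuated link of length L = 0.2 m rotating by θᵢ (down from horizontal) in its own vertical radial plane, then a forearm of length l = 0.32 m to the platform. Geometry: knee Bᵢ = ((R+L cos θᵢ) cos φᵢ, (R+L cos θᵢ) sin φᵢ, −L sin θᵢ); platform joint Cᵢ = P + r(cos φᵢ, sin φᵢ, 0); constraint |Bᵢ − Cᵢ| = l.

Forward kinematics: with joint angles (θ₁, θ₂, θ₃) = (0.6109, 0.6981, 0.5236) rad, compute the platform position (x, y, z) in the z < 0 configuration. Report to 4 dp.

arm 1 at φ=0.0°: (R−r)+L cos θ1 = 0.2538;  O1 = (0.2538, 0.0000, -0.1147)
arm 2 at φ=120.0°: (R−r)+L cos θ2 = 0.2432;  O2 = (-0.1216, 0.2106, -0.1286)
O3 = (0.2632·cos240.0°, 0.2632·sin240.0°, -0.1000) = (-0.1316, -0.2279, -0.1000)
|O₂|²−|O₁|² = -0.0019;  |O₃|²−|O₁|² = 0.0017
linear system: -0.7509x+0.4213y = -0.0019−-0.0277z; -0.7709x+-0.4559y = 0.0017−0.0294z
det = 0.6670;  x = 0.0002+-0.0003z,  y = -0.0041+0.0651z
quadratic in z: (1.0042)z²+(0.2291)z+(-0.0249)=0, √Δ=0.3906 → z ∈ {-0.3085, 0.0804}; z = -0.3085 (taking z<0)
x = 0.0003, y = -0.0242

(0.0003, -0.0242, -0.3085)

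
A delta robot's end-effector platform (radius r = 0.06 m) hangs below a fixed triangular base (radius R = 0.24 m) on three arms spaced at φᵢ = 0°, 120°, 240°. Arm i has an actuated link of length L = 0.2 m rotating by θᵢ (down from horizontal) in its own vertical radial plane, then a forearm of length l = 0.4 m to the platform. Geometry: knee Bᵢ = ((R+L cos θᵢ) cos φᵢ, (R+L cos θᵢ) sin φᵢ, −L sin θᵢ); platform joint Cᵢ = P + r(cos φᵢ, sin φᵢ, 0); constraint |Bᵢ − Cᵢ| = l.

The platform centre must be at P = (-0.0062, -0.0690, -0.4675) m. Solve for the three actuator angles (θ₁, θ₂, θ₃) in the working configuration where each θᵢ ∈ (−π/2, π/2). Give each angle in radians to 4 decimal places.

arm 1 (φ=0.0°): x'=-0.0062, y'=-0.0690
  A cos θ + B sin θ = C:  0.1862·cos θ + -0.4675·sin θ = -0.3450
  θ1 = atan2(B,A) + arccos(C/0.5032) = 1.1344
rotate P by −φ2: (-0.0567, 0.0399, -0.4675)
  A cos θ + B sin θ = C:  0.2367·cos θ + -0.4675·sin θ = -0.3904
  γ=atan2(-0.4675,0.2367)=-1.1022;  ψ=arccos(-0.7450)=2.4114;  θ2=γ+ψ≈1.3092
φ3=240.0° → target in arm frame (0.0629, 0.0291)
  e−x'=0.1171;  (l²−L²−(e−x')²−y'²−z²)/2L = -0.2828
  θ3 = atan2(B,A) + arccos(C/0.4820) = 0.8726

θ₁ = 1.1344, θ₂ = 1.3092, θ₃ = 0.8726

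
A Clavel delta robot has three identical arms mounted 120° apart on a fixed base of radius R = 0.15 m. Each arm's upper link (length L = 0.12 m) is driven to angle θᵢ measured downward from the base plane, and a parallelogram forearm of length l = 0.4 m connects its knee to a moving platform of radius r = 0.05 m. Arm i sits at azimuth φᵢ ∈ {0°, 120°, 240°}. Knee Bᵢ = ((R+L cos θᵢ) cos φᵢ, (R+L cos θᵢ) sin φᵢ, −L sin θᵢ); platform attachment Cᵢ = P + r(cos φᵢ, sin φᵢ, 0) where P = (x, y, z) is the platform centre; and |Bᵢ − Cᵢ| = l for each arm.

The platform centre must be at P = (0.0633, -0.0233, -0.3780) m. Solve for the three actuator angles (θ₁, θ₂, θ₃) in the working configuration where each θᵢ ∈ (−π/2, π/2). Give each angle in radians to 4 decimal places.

θ₁ = 0.0877, θ₂ = 0.6110, θ₃ = 0.4367

arm 1 (φ=0.0°): x'=0.0633, y'=-0.0233
  A cos θ + B sin θ = C:  0.0367·cos θ + -0.3780·sin θ = 0.0034
  θ1 = atan2(B,A) + arccos(C/0.3798) = 0.0877
rotate P by −φ2: (-0.0518, -0.0432, -0.3780)
  A=0.1518, B=-0.3780, C=(l²−L²−A²−y'²−z²)/(2L)=-0.0925
  θ2 = atan2(B,A) + arccos(C/0.4074) = 0.6110
rotate P by −φ3: (-0.0115, 0.0665, -0.3780)
  A=0.1115, B=-0.3780, C=(l²−L²−A²−y'²−z²)/(2L)=-0.0589
  γ=atan2(-0.3780,0.1115)=-1.2840;  ψ=arccos(-0.1494)=1.7207;  θ3=γ+ψ≈0.4367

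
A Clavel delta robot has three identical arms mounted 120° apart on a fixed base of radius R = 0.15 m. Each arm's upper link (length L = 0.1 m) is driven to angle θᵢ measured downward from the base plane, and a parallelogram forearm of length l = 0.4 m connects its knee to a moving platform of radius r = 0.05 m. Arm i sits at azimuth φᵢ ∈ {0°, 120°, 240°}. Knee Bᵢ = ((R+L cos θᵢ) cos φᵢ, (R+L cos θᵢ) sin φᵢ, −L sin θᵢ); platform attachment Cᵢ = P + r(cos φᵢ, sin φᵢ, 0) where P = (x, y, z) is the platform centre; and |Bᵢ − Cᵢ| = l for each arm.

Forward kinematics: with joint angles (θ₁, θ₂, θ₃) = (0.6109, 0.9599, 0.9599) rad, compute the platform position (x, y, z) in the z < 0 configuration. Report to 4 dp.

(0.0504, 0.0000, -0.4351)

arm 1 at φ=0.0°: e+L cos θ1 = 0.1819;  S1 = (0.1819, 0.0000, -0.0574)
arm 2 at φ=120.0°: e+L cos θ2 = 0.1574;  S2 = (-0.0787, 0.1363, -0.0819)
φ3=240.0°: virtual centre (-0.0787, -0.1363, -0.0819), radius l
|S₂|²−|S₁|² = -0.0049;  |S₃|²−|S₁|² = -0.0049
linear system: -0.5212x+0.2726y = -0.0049−-0.0491z; -0.5212x+-0.2726y = -0.0049−-0.0491z
det = 0.2841;  x = 0.0094+-0.0942z,  y = 0.0000+0.0000z
quadratic in z: (1.0089)z²+(0.1472)z+(-0.1270)=0, √Δ=0.7308 → z ∈ {-0.4351, 0.2892}; z = -0.4351 (taking z<0)
x = 0.0504, y = 0.0000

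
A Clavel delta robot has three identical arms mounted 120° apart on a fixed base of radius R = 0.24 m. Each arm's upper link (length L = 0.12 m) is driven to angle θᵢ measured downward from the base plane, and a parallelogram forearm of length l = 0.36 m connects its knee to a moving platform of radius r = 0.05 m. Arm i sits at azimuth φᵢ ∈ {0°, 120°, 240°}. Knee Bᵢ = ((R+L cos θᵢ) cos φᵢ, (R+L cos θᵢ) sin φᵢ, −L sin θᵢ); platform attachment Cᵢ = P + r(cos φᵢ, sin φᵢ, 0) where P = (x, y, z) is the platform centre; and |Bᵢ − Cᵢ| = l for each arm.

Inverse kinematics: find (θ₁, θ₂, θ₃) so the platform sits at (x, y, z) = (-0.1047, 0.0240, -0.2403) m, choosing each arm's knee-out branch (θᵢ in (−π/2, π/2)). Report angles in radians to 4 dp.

arm 1 (φ=0.0°): x'=-0.1047, y'=0.0240
  A cos θ + B sin θ = C:  0.2947·cos θ + -0.2403·sin θ = -0.1249
  θ1 = atan2(B,A) + arccos(C/0.3803) = 1.2213
arm 2 (φ=120.0°): x'=0.0731, y'=0.0787
  e−x'=0.1169;  (l²−L²−(e−x')²−y'²−z²)/2L = 0.1567
  θ2 = atan2(B,A) + arccos(C/0.2672) = -0.1740
rotate P by −φ3: (0.0316, -0.1027, -0.2403)
  A cos θ + B sin θ = C:  0.1584·cos θ + -0.2403·sin θ = 0.0909
  γ=atan2(-0.2403,0.1584)=-0.9879;  ψ=arccos(0.3158)=1.2495;  θ3=γ+ψ≈0.2616

θ₁ = 1.2213, θ₂ = -0.1740, θ₃ = 0.2616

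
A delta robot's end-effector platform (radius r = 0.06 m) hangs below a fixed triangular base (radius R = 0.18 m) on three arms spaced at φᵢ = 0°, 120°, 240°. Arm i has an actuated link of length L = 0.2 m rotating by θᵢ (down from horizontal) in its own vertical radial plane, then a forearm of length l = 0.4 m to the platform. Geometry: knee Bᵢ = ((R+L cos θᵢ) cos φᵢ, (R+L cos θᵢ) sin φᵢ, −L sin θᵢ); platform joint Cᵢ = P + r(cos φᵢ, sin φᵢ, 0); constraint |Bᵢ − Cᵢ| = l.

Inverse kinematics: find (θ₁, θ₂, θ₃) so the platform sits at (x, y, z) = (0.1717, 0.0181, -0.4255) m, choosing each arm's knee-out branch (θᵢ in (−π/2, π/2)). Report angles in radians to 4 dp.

θ₁ = 0.2620, θ₂ = 1.1344, θ₃ = 1.2217

rotate P by −φ1: (0.1717, 0.0181, -0.4255)
  A cos θ + B sin θ = C:  -0.0517·cos θ + -0.4255·sin θ = -0.1601
  θ1 = atan2(B,A) + arccos(C/0.4286) = 0.2620
φ2=120.0° → target in arm frame (-0.0702, -0.1577)
  A cos θ + B sin θ = C:  0.1902·cos θ + -0.4255·sin θ = -0.3053
  √(A²+B²)=0.4661;  θ2 = -1.1505+2.2849 ≈ 1.1344
arm 3 (φ=240.0°): x'=-0.1015, y'=0.1396
  e−x'=0.2215;  (l²−L²−(e−x')²−y'²−z²)/2L = -0.3241
  γ=atan2(-0.4255,0.2215)=-1.0908;  ψ=arccos(-0.6755)=2.3125;  θ3=γ+ψ≈1.2217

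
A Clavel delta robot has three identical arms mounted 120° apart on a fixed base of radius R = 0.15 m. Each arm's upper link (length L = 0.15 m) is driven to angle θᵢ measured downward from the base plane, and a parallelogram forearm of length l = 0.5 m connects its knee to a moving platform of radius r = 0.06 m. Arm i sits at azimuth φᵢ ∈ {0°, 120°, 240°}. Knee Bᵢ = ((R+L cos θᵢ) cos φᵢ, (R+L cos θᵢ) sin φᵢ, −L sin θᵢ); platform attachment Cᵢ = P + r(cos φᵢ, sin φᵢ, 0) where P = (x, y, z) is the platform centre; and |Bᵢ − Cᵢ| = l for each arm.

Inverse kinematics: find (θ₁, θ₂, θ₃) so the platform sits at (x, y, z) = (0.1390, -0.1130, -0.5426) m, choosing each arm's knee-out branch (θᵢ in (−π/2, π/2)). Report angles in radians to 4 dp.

θ₁ = 0.4361, θ₂ = 1.3088, θ₃ = 0.7852

arm 1 (φ=0.0°): x'=0.1390, y'=-0.1130
  A=-0.0490, B=-0.5426, C=(l²−L²−A²−y'²−z²)/(2L)=-0.2736
  θ1 = atan2(B,A) + arccos(C/0.5448) = 0.4361
arm 2 (φ=120.0°): x'=-0.1674, y'=-0.0639
  e−x'=0.2574;  (l²−L²−(e−x')²−y'²−z²)/2L = -0.4574
  θ2 = atan2(B,A) + arccos(C/0.6005) = 1.3088
φ3=240.0° → target in arm frame (0.0284, 0.1769)
  e−x'=0.0616;  (l²−L²−(e−x')²−y'²−z²)/2L = -0.3400
  √(A²+B²)=0.5461;  θ3 = -1.4577+2.2429 ≈ 0.7852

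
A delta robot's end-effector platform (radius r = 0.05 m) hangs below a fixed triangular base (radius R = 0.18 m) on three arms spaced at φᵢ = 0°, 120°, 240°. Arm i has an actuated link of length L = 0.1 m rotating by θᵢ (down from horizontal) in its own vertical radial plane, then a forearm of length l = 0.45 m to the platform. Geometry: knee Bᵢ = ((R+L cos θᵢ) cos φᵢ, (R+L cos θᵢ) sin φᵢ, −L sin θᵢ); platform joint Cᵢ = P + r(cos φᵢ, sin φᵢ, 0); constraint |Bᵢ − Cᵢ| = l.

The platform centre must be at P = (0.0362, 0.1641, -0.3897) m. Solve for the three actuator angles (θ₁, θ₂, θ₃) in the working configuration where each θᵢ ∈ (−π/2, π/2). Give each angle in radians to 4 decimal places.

θ₁ = 0.1750, θ₂ = -0.3485, θ₃ = 1.1351

φ1=0.0° → target in arm frame (0.0362, 0.1641)
  A cos θ + B sin θ = C:  0.0938·cos θ + -0.3897·sin θ = 0.0245
  √(A²+B²)=0.4008;  θ1 = -1.3346+1.5096 ≈ 0.1750
arm 2 (φ=120.0°): x'=0.1240, y'=-0.1134
  A=0.0060, B=-0.3897, C=(l²−L²−A²−y'²−z²)/(2L)=0.1387
  θ2 = atan2(B,A) + arccos(C/0.3897) = -0.3485
rotate P by −φ3: (-0.1602, -0.0507, -0.3897)
  e−x'=0.2902;  (l²−L²−(e−x')²−y'²−z²)/2L = -0.2308
  θ3 = atan2(B,A) + arccos(C/0.4859) = 1.1351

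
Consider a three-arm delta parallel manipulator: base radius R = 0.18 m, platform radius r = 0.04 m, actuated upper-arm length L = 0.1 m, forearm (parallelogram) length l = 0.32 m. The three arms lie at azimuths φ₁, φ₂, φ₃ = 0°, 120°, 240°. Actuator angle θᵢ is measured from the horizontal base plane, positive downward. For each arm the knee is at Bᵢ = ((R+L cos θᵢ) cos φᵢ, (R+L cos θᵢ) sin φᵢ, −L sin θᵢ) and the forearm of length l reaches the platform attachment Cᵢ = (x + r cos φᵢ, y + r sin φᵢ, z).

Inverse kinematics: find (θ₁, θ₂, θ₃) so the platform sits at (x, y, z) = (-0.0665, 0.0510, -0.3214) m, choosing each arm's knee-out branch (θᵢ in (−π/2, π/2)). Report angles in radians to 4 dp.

θ₁ = 1.3964, θ₂ = 0.4367, θ₃ = 1.0472

arm 1 (φ=0.0°): x'=-0.0665, y'=0.0510
  e−x'=0.2065;  (l²−L²−(e−x')²−y'²−z²)/2L = -0.2807
  √(A²+B²)=0.3820;  θ1 = -0.9997+2.3962 ≈ 1.3964
φ2=120.0° → target in arm frame (0.0774, 0.0321)
  A=0.0626, B=-0.3214, C=(l²−L²−A²−y'²−z²)/(2L)=-0.0792
  √(A²+B²)=0.3274;  θ2 = -1.3785+1.8152 ≈ 0.4367
φ3=240.0° → target in arm frame (-0.0109, -0.0831)
  A=0.1509, B=-0.3214, C=(l²−L²−A²−y'²−z²)/(2L)=-0.2029
  √(A²+B²)=0.3551;  θ3 = -1.1318+2.1790 ≈ 1.0472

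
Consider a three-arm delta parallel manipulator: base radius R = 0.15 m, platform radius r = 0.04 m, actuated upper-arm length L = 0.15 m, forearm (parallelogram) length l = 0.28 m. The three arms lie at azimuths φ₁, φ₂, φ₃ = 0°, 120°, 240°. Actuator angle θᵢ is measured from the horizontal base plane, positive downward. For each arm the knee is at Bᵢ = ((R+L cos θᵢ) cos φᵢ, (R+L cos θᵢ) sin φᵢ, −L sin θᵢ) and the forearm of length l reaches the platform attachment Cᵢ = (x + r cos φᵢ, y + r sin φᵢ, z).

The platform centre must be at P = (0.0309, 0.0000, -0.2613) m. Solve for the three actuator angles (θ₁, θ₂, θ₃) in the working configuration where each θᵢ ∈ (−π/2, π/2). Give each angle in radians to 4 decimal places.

θ₁ = 0.5235, θ₂ = 0.7856, θ₃ = 0.7856

rotate P by −φ1: (0.0309, 0.0000, -0.2613)
  A=0.0791, B=-0.2613, C=(l²−L²−A²−y'²−z²)/(2L)=-0.0621
  √(A²+B²)=0.2730;  θ1 = -1.2768+1.8003 ≈ 0.5235
φ2=120.0° → target in arm frame (-0.0154, -0.0268)
  A cos θ + B sin θ = C:  0.1254·cos θ + -0.2613·sin θ = -0.0961
  √(A²+B²)=0.2899;  θ2 = -1.1232+1.9088 ≈ 0.7856
φ3=240.0° → target in arm frame (-0.0155, 0.0268)
  A=0.1255, B=-0.2613, C=(l²−L²−A²−y'²−z²)/(2L)=-0.0961
  θ3 = atan2(B,A) + arccos(C/0.2899) = 0.7856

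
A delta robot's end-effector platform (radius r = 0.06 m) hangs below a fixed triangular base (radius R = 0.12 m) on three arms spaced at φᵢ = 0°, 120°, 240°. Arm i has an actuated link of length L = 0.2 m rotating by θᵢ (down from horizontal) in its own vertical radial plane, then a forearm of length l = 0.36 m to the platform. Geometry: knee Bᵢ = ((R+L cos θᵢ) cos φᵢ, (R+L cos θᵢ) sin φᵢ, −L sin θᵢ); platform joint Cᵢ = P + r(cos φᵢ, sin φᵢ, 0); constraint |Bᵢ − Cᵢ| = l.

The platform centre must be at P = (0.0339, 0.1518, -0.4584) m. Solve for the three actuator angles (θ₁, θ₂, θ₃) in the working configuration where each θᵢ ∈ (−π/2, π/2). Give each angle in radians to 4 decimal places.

rotate P by −φ1: (0.0339, 0.1518, -0.4584)
  A cos θ + B sin θ = C:  0.0261·cos θ + -0.4584·sin θ = -0.3606
  √(A²+B²)=0.4591;  θ1 = -1.5139+2.4742 ≈ 0.9603
rotate P by −φ2: (0.1145, -0.1053, -0.4584)
  A=-0.0545, B=-0.4584, C=(l²−L²−A²−y'²−z²)/(2L)=-0.3365
  √(A²+B²)=0.4616;  θ2 = -1.6892+2.3874 ≈ 0.6983
φ3=240.0° → target in arm frame (-0.1484, -0.0465)
  A=0.2084, B=-0.4584, C=(l²−L²−A²−y'²−z²)/(2L)=-0.4153
  θ3 = atan2(B,A) + arccos(C/0.5036) = 1.3966

θ₁ = 0.9603, θ₂ = 0.6983, θ₃ = 1.3966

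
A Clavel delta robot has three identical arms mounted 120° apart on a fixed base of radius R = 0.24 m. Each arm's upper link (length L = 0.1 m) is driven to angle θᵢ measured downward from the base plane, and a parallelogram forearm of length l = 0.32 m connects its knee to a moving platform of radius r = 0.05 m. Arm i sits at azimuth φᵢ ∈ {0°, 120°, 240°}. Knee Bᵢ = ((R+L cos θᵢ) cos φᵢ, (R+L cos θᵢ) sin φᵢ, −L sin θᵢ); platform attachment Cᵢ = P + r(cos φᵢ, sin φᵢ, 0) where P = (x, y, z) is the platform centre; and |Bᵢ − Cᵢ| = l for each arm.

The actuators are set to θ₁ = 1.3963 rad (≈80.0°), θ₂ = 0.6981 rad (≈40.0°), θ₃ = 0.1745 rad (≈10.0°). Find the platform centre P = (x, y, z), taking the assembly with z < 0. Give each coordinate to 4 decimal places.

(-0.0778, -0.0304, -0.2405)

φ1=0.0°: virtual centre (0.2074, 0.0000, -0.0985), radius l
φ2=120.0°: virtual centre (-0.1333, 0.2309, -0.0643), radius l
S3 = (0.2885·cos240.0°, 0.2885·sin240.0°, -0.0174) = (-0.1442, -0.2498, -0.0174)
eliminate P² terms by subtracting sphere 1 from 2 and 3
plane₁₂: -0.6813x+0.4618y+0.0684z = 0.0225
det = 0.6652;  x = -0.0383+0.1640z,  y = -0.0078+0.0939z
sphere 1 gives Az²+Bz+C=0 with A=1.0357, B=0.1149, C=-0.0323;  B²−4AC=0.1470;  roots -0.2405, 0.1296;  negative root z = -0.2405
x = -0.0778, y = -0.0304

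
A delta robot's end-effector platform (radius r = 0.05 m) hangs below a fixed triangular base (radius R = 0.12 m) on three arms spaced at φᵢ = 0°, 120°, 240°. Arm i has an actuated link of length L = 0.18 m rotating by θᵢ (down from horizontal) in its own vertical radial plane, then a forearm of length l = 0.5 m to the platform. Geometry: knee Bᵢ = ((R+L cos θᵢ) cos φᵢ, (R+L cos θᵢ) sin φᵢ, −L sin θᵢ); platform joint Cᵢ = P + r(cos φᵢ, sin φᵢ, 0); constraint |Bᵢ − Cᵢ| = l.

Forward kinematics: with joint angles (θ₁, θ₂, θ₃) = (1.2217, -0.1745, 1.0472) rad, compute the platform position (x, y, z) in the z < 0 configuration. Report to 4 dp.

(-0.1949, 0.2389, -0.4630)

O1 = (0.1316·cos0.0°, 0.1316·sin0.0°, -0.1691) = (0.1316, 0.0000, -0.1691)
O2 = (0.2473·cos120.0°, 0.2473·sin120.0°, 0.0313) = (-0.1236, 0.2141, 0.0313)
arm 3 at φ=240.0°: (R−r)+L cos θ3 = 0.1600;  O3 = (-0.0800, -0.1386, -0.1559)
eliminate P² terms by subtracting sphere 1 from 2 and 3
linear system: -0.5104x+0.4283y = 0.0162−0.4008z; -0.4231x+-0.2771y = 0.0040−0.0265z
Cramer: x(z) = -0.0192+0.3794z;  y(z) = 0.0149-0.4836z
quadratic in z: (1.3779)z²+(0.2094)z+(-0.1984)=0, √Δ=1.0666 → z ∈ {-0.4630, 0.3110}; z = -0.4630 (taking z<0)
x = -0.1949, y = 0.2389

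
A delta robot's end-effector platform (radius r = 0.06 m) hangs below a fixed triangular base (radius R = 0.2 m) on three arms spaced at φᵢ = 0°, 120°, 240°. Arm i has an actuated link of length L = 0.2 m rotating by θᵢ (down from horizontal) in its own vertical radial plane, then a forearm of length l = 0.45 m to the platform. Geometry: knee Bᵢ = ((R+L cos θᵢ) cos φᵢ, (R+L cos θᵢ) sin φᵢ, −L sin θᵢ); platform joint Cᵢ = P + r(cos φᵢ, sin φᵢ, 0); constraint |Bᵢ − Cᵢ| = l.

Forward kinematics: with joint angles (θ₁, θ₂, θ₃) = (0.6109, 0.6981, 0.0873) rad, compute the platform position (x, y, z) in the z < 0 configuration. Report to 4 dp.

(-0.0356, -0.0906, -0.3959)

arm 1 at φ=0.0°: (R−r)+L cos θ1 = 0.3038;  centre 1 = (0.3038, 0.0000, -0.1147)
arm 2 at φ=120.0°: (R−r)+L cos θ2 = 0.2932;  centre 2 = (-0.1466, 0.2539, -0.1286)
arm 3 at φ=240.0°: (R−r)+L cos θ3 = 0.3392;  centre 3 = (-0.1696, -0.2938, -0.0174)
subtract pairs → two planes through P
plane₁₂: -0.9009x+0.5079y+-0.0277z = -0.0030
Cramer: x(z) = -0.0033+0.0817z;  y(z) = -0.0116+0.1994z
into |P−centre ₁|² = l²: 1.0465z² + 0.1746z + -0.0949 = 0;  Δ = 0.4277;  z = -0.3959 or 0.2291 → z<0 root = -0.3959
x = -0.0356, y = -0.0906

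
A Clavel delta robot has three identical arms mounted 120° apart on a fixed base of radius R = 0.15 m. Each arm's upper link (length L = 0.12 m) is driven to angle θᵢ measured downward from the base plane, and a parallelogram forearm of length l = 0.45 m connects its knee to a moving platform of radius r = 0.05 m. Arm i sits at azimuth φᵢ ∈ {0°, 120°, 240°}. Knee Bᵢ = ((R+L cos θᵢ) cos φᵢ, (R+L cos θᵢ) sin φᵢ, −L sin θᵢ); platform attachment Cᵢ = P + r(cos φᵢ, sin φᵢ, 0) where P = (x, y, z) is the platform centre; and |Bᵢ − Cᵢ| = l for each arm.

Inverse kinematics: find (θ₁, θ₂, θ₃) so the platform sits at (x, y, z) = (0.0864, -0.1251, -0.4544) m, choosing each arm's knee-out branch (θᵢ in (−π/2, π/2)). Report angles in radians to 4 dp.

rotate P by −φ1: (0.0864, -0.1251, -0.4544)
  A cos θ + B sin θ = C:  0.0136·cos θ + -0.4544·sin θ = -0.1426
  γ=atan2(-0.4544,0.0136)=-1.5409;  ψ=arccos(-0.3136)=1.8898;  θ1=γ+ψ≈0.3489
arm 2 (φ=120.0°): x'=-0.1515, y'=-0.0123
  A=0.2515, B=-0.4544, C=(l²−L²−A²−y'²−z²)/(2L)=-0.3408
  θ2 = atan2(B,A) + arccos(C/0.5194) = 1.2214
rotate P by −φ3: (0.0651, 0.1374, -0.4544)
  A=0.0349, B=-0.4544, C=(l²−L²−A²−y'²−z²)/(2L)=-0.1603
  √(A²+B²)=0.4557;  θ3 = -1.4942+1.9302 ≈ 0.4359

θ₁ = 0.3489, θ₂ = 1.2214, θ₃ = 0.4359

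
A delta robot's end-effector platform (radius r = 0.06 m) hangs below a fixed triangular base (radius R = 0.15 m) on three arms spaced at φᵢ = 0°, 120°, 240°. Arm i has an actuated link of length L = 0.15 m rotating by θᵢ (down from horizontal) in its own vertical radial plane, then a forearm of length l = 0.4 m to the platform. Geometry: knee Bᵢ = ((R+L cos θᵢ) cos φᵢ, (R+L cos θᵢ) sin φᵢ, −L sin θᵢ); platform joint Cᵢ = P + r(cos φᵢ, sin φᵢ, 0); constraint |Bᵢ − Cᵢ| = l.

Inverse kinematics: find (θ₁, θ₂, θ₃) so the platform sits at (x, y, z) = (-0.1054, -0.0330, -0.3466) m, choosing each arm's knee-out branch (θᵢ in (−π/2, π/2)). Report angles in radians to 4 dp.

rotate P by −φ1: (-0.1054, -0.0330, -0.3466)
  A cos θ + B sin θ = C:  0.1954·cos θ + -0.3466·sin θ = -0.0730
  γ=atan2(-0.3466,0.1954)=-1.0574;  ψ=arccos(-0.1835)=1.7553;  θ1=γ+ψ≈0.6979
rotate P by −φ2: (0.0241, 0.1078, -0.3466)
  e−x'=0.0659;  (l²−L²−(e−x')²−y'²−z²)/2L = 0.0047
  γ=atan2(-0.3466,0.0659)=-1.3830;  ψ=arccos(0.0133)=1.5575;  θ2=γ+ψ≈0.1745
rotate P by −φ3: (0.0813, -0.0748, -0.3466)
  e−x'=0.0087;  (l²−L²−(e−x')²−y'²−z²)/2L = 0.0390
  θ3 = atan2(B,A) + arccos(C/0.3467) = -0.0876

θ₁ = 0.6979, θ₂ = 0.1745, θ₃ = -0.0876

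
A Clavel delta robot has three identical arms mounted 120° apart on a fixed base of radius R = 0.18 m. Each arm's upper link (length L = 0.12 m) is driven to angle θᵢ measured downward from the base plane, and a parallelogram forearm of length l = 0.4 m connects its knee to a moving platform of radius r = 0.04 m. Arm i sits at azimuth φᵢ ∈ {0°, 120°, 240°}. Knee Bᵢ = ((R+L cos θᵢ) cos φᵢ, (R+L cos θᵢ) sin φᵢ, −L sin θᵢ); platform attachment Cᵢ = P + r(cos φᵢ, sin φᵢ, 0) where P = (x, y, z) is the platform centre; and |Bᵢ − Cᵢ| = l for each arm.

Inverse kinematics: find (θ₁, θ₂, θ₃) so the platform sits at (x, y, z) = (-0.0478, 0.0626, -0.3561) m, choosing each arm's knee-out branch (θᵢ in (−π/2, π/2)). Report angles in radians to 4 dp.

θ₁ = 0.6980, θ₂ = -0.0001, θ₃ = 0.6105

arm 1 (φ=0.0°): x'=-0.0478, y'=0.0626
  e−x'=0.1878;  (l²−L²−(e−x')²−y'²−z²)/2L = -0.0850
  √(A²+B²)=0.4026;  θ1 = -1.0855+1.7835 ≈ 0.6980
rotate P by −φ2: (0.0781, 0.0101, -0.3561)
  e−x'=0.0619;  (l²−L²−(e−x')²−y'²−z²)/2L = 0.0619
  θ2 = atan2(B,A) + arccos(C/0.3614) = -0.0001
φ3=240.0° → target in arm frame (-0.0303, -0.0727)
  A=0.1703, B=-0.3561, C=(l²−L²−A²−y'²−z²)/(2L)=-0.0646
  γ=atan2(-0.3561,0.1703)=-1.1247;  ψ=arccos(-0.1636)=1.7351;  θ3=γ+ψ≈0.6105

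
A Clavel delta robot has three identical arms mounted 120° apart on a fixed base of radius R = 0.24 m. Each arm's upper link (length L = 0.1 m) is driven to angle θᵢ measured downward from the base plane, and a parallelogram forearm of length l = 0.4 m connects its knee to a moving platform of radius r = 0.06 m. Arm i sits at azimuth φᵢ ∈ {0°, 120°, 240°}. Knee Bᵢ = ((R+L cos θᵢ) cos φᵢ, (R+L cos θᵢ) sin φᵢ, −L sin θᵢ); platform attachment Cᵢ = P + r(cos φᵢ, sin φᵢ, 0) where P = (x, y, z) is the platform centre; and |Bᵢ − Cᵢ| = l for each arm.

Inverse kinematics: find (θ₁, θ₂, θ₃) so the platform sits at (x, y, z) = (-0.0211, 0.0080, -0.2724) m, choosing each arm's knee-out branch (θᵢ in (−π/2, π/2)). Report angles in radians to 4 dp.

φ1=0.0° → target in arm frame (-0.0211, 0.0080)
  e−x'=0.2011;  (l²−L²−(e−x')²−y'²−z²)/2L = 0.1765
  θ1 = atan2(B,A) + arccos(C/0.3386) = 0.0877
arm 2 (φ=120.0°): x'=0.0175, y'=0.0143
  e−x'=0.1625;  (l²−L²−(e−x')²−y'²−z²)/2L = 0.2459
  γ=atan2(-0.2724,0.1625)=-1.0329;  ψ=arccos(0.7752)=0.6837;  θ2=γ+ψ≈-0.3492
arm 3 (φ=240.0°): x'=0.0036, y'=-0.0223
  A cos θ + B sin θ = C:  0.1764·cos θ + -0.2724·sin θ = 0.2210
  γ=atan2(-0.2724,0.1764)=-0.9962;  ψ=arccos(0.6809)=0.8218;  θ3=γ+ψ≈-0.1744

θ₁ = 0.0877, θ₂ = -0.3492, θ₃ = -0.1744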